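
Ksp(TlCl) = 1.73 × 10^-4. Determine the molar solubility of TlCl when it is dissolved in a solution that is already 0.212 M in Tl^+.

8.16e-4 M

TlCl(s) ⇌ Tl^+(aq) + Cl^-(aq)
Ksp = [Tl^+][Cl^-]
Let s = moles of TlCl that dissolve per litre. [Tl^+] = 0.212 + s ≈ 0.212, [Cl^-] = s (since the Tl^+ already present dominates).
Ksp ≈ 0.212 × s
s = 8.16 × 10^-4 M
Check: s = 8.2 × 10^-4 ≪ 0.212, so the approximation is valid.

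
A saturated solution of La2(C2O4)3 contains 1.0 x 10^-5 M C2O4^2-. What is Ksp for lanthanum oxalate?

La2(C2O4)3(s) ⇌ 2 La^3+(aq) + 3 C2O4^2-(aq)
Stoichiometry gives [La^3+] = (2/3)[C2O4^2-] = 6.67 × 10^-6 M.
Ksp = [La^3+]^2[C2O4^2-]^3
Ksp = (6.67 × 10^-6)^2 × (1.0 × 10^-5)^3 = 4.4 x 10^-26

Ksp ≈ 4.4 × 10^-26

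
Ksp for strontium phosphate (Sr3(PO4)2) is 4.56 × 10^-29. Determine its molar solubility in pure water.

Sr3(PO4)2(s) ⇌ 3 Sr^2+ + 2 PO4^3-
Ksp = [Sr^2+]^3[PO4^3-]^2
For each mole of Sr3(PO4)2 that dissolves: [Sr^2+] = 3s, [PO4^3-] = 2s.
Substituting: Ksp = (3s)^3(2s)^2 = 108s^5
Solving, s = (4.56 × 10^-29/108)^(1/5) = 8.42 × 10^-7 M

s ≈ 8.42 × 10^-7 M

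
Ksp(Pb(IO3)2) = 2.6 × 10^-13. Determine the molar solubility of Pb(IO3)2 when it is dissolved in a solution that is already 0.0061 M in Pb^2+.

3.3 × 10^-6 M

Pb(IO3)2(s) ⇌ Pb^2+(aq) + 2 IO3^-(aq)
Ksp = [Pb^2+][IO3^-]^2
Let s be the molar solubility in this solution. [Pb^2+] = 0.0061 + s ≈ 0.0061, [IO3^-] = 2s (Ksp is small, so little additional dissolves).
Ksp ≈ 0.0061 × (2s)^2
s = 3.3 × 10^-6 M
Check: s = 3.3 x 10^-6 ≪ 0.0061, so the approximation is valid.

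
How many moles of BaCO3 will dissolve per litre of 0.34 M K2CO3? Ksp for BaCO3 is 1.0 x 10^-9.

BaCO3(s) <=> Ba^2+(aq) + CO3^2-(aq)
Ksp = [Ba^2+][CO3^2-]
Let s be the molar solubility in this solution. [Ba^2+] = s, [CO3^2-] = 0.34 + s ≈ 0.34 (Ksp is small, so little additional dissolves).
Ksp ≈ s × 0.34
s = 2.9 × 10^-9 M
Check: s = 2.9 × 10^-9 ≪ 0.34, so the approximation is valid.

s ≈ 2.9e-9 M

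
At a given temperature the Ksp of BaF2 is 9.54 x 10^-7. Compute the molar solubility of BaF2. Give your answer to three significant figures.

s = 6.20 × 10^-3 M

BaF2(s) <=> Ba^2+ + 2 F^-
Ksp = [Ba^2+][F^-]^2
Let s = molar solubility. Then [Ba^2+] = s and [F^-] = 2s.
So Ksp = s × (2s)^2 = 4s^3
s^3 = 9.54 x 10^-7 / 4, so s = 6.20 × 10^-3 M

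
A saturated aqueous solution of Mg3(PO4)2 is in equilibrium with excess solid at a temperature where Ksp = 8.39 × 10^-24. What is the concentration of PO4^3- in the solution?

Mg3(PO4)2(s) ⇌ 3 Mg^2+ + 2 PO4^3-
Ksp = [Mg^2+]^3[PO4^3-]^2
With molar solubility s: [Mg^2+] = 3s, [PO4^3-] = 2s.
Ksp = (3s)^3(2s)^2 = 108s^5
s = (8.39 × 10^-24 / 108)^(1/5) = 9.508 × 10^-6 M
[PO4^3-] = 2s = 1.90 x 10^-5 M

[PO4^3-] ≈ 1.90 x 10^-5 M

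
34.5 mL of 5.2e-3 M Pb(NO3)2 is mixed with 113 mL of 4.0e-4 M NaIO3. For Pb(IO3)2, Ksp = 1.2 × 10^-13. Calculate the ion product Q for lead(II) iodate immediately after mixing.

Total volume = 34.5 + 113 = 147.5 mL.
[Pb^2+] = 5.2 × 10^-3 × (34.5/147.5) = 1.22 × 10^-3 M
[IO3^-] = 4.0 × 10^-4 × (113/147.5) = 3.06 x 10^-4 M
Pb(IO3)2(s) ⇌ Pb^2+ + 2 IO3^-, so Q = [Pb^2+][IO3^-]^2
Q = (1.22 × 10^-3)(3.06 × 10^-4)^2 = 1.1 × 10^-10
Q > Ksp, so Pb(IO3)2 will precipitate.

1.1e-10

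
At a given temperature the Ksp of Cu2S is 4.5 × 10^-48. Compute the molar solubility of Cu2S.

1.0e-16 M

Cu2S(s) ⇌ 2 Cu^+ + S^2-
Ksp = [Cu^+]^2[S^2-]
If s mol/L of Cu2S dissolves, [Cu^+] = 2s and [S^2-] = s.
So Ksp = (2s)^2 × s = 4s^3
s^3 = 4.5 × 10^-48 / 4, so s = 1.0 x 10^-16 M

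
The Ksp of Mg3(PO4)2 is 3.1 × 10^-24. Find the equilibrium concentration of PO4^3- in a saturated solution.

[PO4^3-] = 1.6e-5 M

Mg3(PO4)2(s) <=> 3 Mg^2+(aq) + 2 PO4^3-(aq)
Ksp = [Mg^2+]^3[PO4^3-]^2
With molar solubility s: [Mg^2+] = 3s, [PO4^3-] = 2s.
Ksp = (3s)^3(2s)^2 = 108s^5
s = (3.1 × 10^-24 / 108)^(1/5) = 7.79 × 10^-6 M
[PO4^3-] = 2s = 1.6 × 10^-5 M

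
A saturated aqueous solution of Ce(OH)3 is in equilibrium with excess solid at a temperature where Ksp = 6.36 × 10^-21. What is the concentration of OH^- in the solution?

Ce(OH)3(s) <=> Ce^3+(aq) + 3 OH^-(aq)
Ksp = [Ce^3+][OH^-]^3
With molar solubility s: [Ce^3+] = s, [OH^-] = 3s.
So Ksp = s × (3s)^3 = 27s^4
s^4 = 6.36 × 10^-21 / 27, so s = 3.918 × 10^-6 M
[OH^-] = 3s = 1.18 × 10^-5 M

[OH^-] = 1.18 × 10^-5 M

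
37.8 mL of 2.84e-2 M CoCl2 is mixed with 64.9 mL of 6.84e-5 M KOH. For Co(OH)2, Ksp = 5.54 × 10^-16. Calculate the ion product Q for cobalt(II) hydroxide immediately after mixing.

Q ≈ 1.95 x 10^-11

Total volume = 37.8 + 64.9 = 102.7 mL.
[Co^2+] = 2.84 × 10^-2 × (37.8/102.7) = 1.045 x 10^-2 M
[OH^-] = 6.84 × 10^-5 × (64.9/102.7) = 4.322 x 10^-5 M
Co(OH)2(s) ⇌ Co^2+(aq) + 2 OH^-(aq), so Q = [Co^2+][OH^-]^2
Q = (1.045 x 10^-2)(4.322 x 10^-5)^2 = 1.95 × 10^-11
Q > Ksp, so Co(OH)2 will precipitate.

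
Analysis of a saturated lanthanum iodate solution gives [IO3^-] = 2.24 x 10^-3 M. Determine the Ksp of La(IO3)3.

Ksp = 8.39 x 10^-12

La(IO3)3(s) ⇌ La^3+ + 3 IO3^-
Stoichiometry gives [La^3+] = (1/3)[IO3^-] = 7.467 × 10^-4 M.
Ksp = [La^3+][IO3^-]^3
Ksp = 7.467 × 10^-4 × (2.24 × 10^-3)^3 = 8.39 × 10^-12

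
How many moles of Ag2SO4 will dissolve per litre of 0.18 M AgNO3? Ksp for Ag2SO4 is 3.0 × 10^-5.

Ag2SO4(s) ⇌ 2 Ag^+ + SO4^2-
Ksp = [Ag^+]^2[SO4^2-]
Let s = moles of Ag2SO4 that dissolve per litre. [Ag^+] = 0.18 + 2s ≈ 0.18, [SO4^2-] = s (common-ion effect: Ag^+ is already 0.18 M).
Ksp ≈ (0.18)^2 × s
s = 9.3 x 10^-4 M
Check: 2s = 1.9 x 10^-3 ≪ 0.18, so the approximation is valid.

9.3e-4 M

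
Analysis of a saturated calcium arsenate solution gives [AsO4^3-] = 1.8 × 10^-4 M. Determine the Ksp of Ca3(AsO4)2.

Ca3(AsO4)2(s) <=> 3 Ca^2+ + 2 AsO4^3-
Stoichiometry gives [Ca^2+] = (3/2)[AsO4^3-] = 2.70 × 10^-4 M.
Ksp = [Ca^2+]^3[AsO4^3-]^2
Ksp = (2.70 × 10^-4)^3 × (1.8 x 10^-4)^2 = 6.4 × 10^-19

Ksp = 6.4e-19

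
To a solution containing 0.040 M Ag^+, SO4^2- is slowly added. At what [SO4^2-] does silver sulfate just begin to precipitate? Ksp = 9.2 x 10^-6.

Ag2SO4(s) ⇌ 2 Ag^+(aq) + SO4^2-(aq)
Ksp = [Ag^+]^2[SO4^2-]
Precipitation begins when Q = Ksp. With [Ag^+] = 0.040 M:
9.2 x 10^-6 = (0.040)^2 × [SO4^2-]
[SO4^2-] = (9.2 x 10^-6 / 1.60 × 10^-3) = 5.8 × 10^-3 M

[SO4^2-] = 5.8 x 10^-3 M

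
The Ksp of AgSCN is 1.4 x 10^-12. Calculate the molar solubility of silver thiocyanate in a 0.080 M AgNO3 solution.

AgSCN(s) <=> Ag^+ + SCN^-
Ksp = [Ag^+][SCN^-]
If s mol/L dissolves here, [Ag^+] = 0.080 + s ≈ 0.080, [SCN^-] = s (common-ion effect: Ag^+ is already 0.080 M).
Ksp ≈ 0.080 × s
s = 1.8 × 10^-11 M
Check: s = 1.8 × 10^-11 ≪ 0.080, so the approximation is valid.

s = 1.8 × 10^-11 M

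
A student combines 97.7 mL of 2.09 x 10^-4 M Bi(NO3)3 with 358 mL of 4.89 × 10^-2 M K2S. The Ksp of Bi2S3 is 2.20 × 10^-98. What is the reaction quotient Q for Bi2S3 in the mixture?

Q ≈ 1.14e-13

Total volume = 97.7 + 358 = 455.7 mL.
[Bi^3+] = 2.09 × 10^-4 × (97.7/455.7) = 4.481 × 10^-5 M
[S^2-] = 4.89 × 10^-2 × (358/455.7) = 3.842 x 10^-2 M
Bi2S3(s) <=> 2 Bi^3+ + 3 S^2-, so Q = [Bi^3+]^2[S^2-]^3
Q = (4.481 x 10^-5)^2(3.842 × 10^-2)^3 = 1.14 × 10^-13
Q > Ksp, so Bi2S3 will precipitate.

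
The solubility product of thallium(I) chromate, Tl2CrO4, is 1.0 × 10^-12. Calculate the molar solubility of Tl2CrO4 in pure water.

s = 6.3 × 10^-5 M

Tl2CrO4(s) ⇌ 2 Tl^+ + CrO4^2-
Ksp = [Tl^+]^2[CrO4^2-]
For each mole of Tl2CrO4 that dissolves: [Tl^+] = 2s, [CrO4^2-] = s.
Substituting: Ksp = (2s)^2s = 4s^3
s^3 = 1.0 × 10^-12 / 4, so s = 6.3 × 10^-5 M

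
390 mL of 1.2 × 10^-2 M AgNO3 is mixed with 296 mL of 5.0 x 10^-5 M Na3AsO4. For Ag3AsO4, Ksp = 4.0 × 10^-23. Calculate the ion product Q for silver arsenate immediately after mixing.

Total volume = 390 + 296 = 686 mL.
[Ag^+] = 1.2 × 10^-2 × (390/686) = 6.82 × 10^-3 M
[AsO4^3-] = 5.0 × 10^-5 × (296/686) = 2.16 × 10^-5 M
Ag3AsO4(s) ⇌ 3 Ag^+(aq) + AsO4^3-(aq), so Q = [Ag^+]^3[AsO4^3-]
Q = (6.82 × 10^-3)^3(2.16 × 10^-5) = 6.9 × 10^-12
Q > Ksp, so Ag3AsO4 will precipitate.

Q = 6.9 x 10^-12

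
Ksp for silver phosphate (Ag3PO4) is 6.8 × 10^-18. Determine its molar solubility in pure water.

Ag3PO4(s) ⇌ 3 Ag^+ + PO4^3-
Ksp = [Ag^+]^3[PO4^3-]
With molar solubility s: [Ag^+] = 3s, [PO4^3-] = s.
So Ksp = (3s)^3 × s = 27s^4
Solving, s = (6.8 × 10^-18/27)^(1/4) = 2.2 x 10^-5 M

s = 2.2e-5 M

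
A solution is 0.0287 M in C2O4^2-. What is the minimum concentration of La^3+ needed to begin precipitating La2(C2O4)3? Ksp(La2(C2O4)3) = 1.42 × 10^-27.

La2(C2O4)3(s) ⇌ 2 La^3+(aq) + 3 C2O4^2-(aq)
Ksp = [La^3+]^2[C2O4^2-]^3
Precipitation begins when Q = Ksp. With [C2O4^2-] = 0.0287 M:
1.42 × 10^-27 = (0.0287)^3 × [La^3+]^2
[La^3+] = (1.42 × 10^-27 / 2.364 x 10^-5)^(1/2) = 7.75 × 10^-12 M

7.75 × 10^-12 M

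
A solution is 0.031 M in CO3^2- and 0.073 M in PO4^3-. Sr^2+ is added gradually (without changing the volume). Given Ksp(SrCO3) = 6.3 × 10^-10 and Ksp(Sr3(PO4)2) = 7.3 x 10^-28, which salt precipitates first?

Each salt begins to precipitate when Q = Ksp, i.e. when [Sr^2+] reaches its threshold.
For SrCO3: 6.3 × 10^-10 = 0.031 × [Sr^2+]  ⇒  [Sr^2+] = 2.0 × 10^-8 M.
For Sr3(PO4)2: 7.3 x 10^-28 = (0.073)^2 × [Sr^2+]^3  ⇒  [Sr^2+] = 5.2 × 10^-9 M.
The salt with the lower threshold [Sr^2+] precipitates first: Sr3(PO4)2.

Sr3(PO4)2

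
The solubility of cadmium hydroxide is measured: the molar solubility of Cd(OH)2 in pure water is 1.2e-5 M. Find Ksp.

Ksp = 6.9 x 10^-15

Cd(OH)2(s) ⇌ Cd^2+ + 2 OH^-
For each mole of Cd(OH)2 that dissolves: [Cd^2+] = s, [OH^-] = 2s.
Ksp = [Cd^2+][OH^-]^2
Substituting: Ksp = s(2s)^2 = 4s^3
With s = 1.2 × 10^-5: Ksp = 6.9 × 10^-15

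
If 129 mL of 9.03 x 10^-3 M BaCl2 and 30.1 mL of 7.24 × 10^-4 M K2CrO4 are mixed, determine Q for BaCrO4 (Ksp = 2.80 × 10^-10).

Q ≈ 1.00e-6

Total volume = 129 + 30.1 = 159.1 mL.
[Ba^2+] = 9.03 × 10^-3 × (129/159.1) = 7.322 × 10^-3 M
[CrO4^2-] = 7.24 × 10^-4 × (30.1/159.1) = 1.370 × 10^-4 M
BaCrO4(s) ⇌ Ba^2+(aq) + CrO4^2-(aq), so Q = [Ba^2+][CrO4^2-]
Q = (7.322 x 10^-3)(1.370 × 10^-4) = 1.00 x 10^-6
Q > Ksp, so BaCrO4 will precipitate.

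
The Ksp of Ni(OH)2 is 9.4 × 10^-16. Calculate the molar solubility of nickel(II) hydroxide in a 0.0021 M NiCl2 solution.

s = 3.3 x 10^-7 M

Ni(OH)2(s) ⇌ Ni^2+ + 2 OH^-
Ksp = [Ni^2+][OH^-]^2
Let s be the molar solubility in this solution. [Ni^2+] = 0.0021 + s ≈ 0.0021, [OH^-] = 2s (common-ion effect: Ni^2+ is already 0.0021 M).
Ksp ≈ 0.0021 × (2s)^2
s = 3.3 x 10^-7 M
Check: s = 3.3 x 10^-7 ≪ 0.0021, so the approximation is valid.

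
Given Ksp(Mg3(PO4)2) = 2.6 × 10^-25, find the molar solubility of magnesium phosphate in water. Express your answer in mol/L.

s ≈ 4.7 × 10^-6 M

Mg3(PO4)2(s) <=> 3 Mg^2+ + 2 PO4^3-
Ksp = [Mg^2+]^3[PO4^3-]^2
With molar solubility s: [Mg^2+] = 3s, [PO4^3-] = 2s.
So Ksp = (3s)^3 × (2s)^2 = 108s^5
Solving, s = (2.6 × 10^-25/108)^(1/5) = 4.7 × 10^-6 M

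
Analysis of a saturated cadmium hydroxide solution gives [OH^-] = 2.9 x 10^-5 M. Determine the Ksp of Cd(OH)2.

Ksp ≈ 1.2 × 10^-14

Cd(OH)2(s) ⇌ Cd^2+(aq) + 2 OH^-(aq)
Stoichiometry gives [Cd^2+] = (1/2)[OH^-] = 1.45 × 10^-5 M.
Ksp = [Cd^2+][OH^-]^2
Ksp = 1.45 x 10^-5 × (2.9 x 10^-5)^2 = 1.2 x 10^-14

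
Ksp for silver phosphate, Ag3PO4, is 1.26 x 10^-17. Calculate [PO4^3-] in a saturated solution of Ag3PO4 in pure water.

Ag3PO4(s) ⇌ 3 Ag^+(aq) + PO4^3-(aq)
Ksp = [Ag^+]^3[PO4^3-]
With molar solubility s: [Ag^+] = 3s, [PO4^3-] = s.
Substituting: Ksp = (3s)^3s = 27s^4
s^4 = 1.26 x 10^-17 / 27, so s = 2.614 × 10^-5 M
[PO4^3-] = s = 2.61 × 10^-5 M

[PO4^3-] = 2.61 x 10^-5 M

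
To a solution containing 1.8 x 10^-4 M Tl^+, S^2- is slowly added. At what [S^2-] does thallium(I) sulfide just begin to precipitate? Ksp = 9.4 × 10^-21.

Tl2S(s) ⇌ 2 Tl^+ + S^2-
Ksp = [Tl^+]^2[S^2-]
Precipitation begins when Q = Ksp. With [Tl^+] = 1.8 x 10^-4 M:
9.4 × 10^-21 = (1.8 x 10^-4)^2 × [S^2-]
[S^2-] = (9.4 × 10^-21 / 3.24 × 10^-8) = 2.9 x 10^-13 M

[S^2-] ≈ 2.9e-13 M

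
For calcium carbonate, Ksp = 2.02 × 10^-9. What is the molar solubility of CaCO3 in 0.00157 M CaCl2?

CaCO3(s) <=> Ca^2+(aq) + CO3^2-(aq)
Ksp = [Ca^2+][CO3^2-]
Let s = moles of CaCO3 that dissolve per litre. [Ca^2+] = 0.00157 + s ≈ 0.00157, [CO3^2-] = s (since Ca^2+ from CaCl2 dominates).
Ksp ≈ 0.00157 × s
s = 1.29 × 10^-6 M
Check: s = 1.3 x 10^-6 ≪ 0.00157, so the approximation is valid.

s = 1.29e-6 M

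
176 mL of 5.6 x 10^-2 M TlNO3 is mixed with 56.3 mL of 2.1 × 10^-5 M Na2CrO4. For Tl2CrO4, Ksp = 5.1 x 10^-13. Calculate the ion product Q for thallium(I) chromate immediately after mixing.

Q ≈ 9.2e-9

Total volume = 176 + 56.3 = 232.3 mL.
[Tl^+] = 5.6 × 10^-2 × (176/232.3) = 4.24 × 10^-2 M
[CrO4^2-] = 2.1 x 10^-5 × (56.3/232.3) = 5.09 × 10^-6 M
Tl2CrO4(s) ⇌ 2 Tl^+ + CrO4^2-, so Q = [Tl^+]^2[CrO4^2-]
Q = (4.24 x 10^-2)^2(5.09 × 10^-6) = 9.2 × 10^-9
Q > Ksp, so Tl2CrO4 will precipitate.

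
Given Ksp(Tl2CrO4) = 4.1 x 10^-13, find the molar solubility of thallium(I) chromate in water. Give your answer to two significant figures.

s ≈ 4.7 x 10^-5 M

Tl2CrO4(s) ⇌ 2 Tl^+ + CrO4^2-
Ksp = [Tl^+]^2[CrO4^2-]
If s mol/L of Tl2CrO4 dissolves, [Tl^+] = 2s and [CrO4^2-] = s.
Ksp = (2s)^2s = 4s^3
s^3 = 4.1 x 10^-13 / 4, so s = 4.7 x 10^-5 M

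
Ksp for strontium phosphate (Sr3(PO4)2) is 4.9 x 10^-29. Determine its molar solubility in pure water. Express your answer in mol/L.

s = 8.5e-7 M

Sr3(PO4)2(s) ⇌ 3 Sr^2+ + 2 PO4^3-
Ksp = [Sr^2+]^3[PO4^3-]^2
With molar solubility s: [Sr^2+] = 3s, [PO4^3-] = 2s.
So Ksp = (3s)^3 × (2s)^2 = 108s^5
s^5 = 4.9 x 10^-29 / 108, so s = 8.5 x 10^-7 M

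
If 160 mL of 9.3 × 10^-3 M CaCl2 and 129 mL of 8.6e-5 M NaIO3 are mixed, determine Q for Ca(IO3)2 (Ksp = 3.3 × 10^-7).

Q ≈ 7.6 × 10^-12

Total volume = 160 + 129 = 289 mL.
[Ca^2+] = 9.3 × 10^-3 × (160/289) = 5.15 × 10^-3 M
[IO3^-] = 8.6 x 10^-5 × (129/289) = 3.84 × 10^-5 M
Ca(IO3)2(s) <=> Ca^2+ + 2 IO3^-, so Q = [Ca^2+][IO3^-]^2
Q = (5.15 x 10^-3)(3.84 × 10^-5)^2 = 7.6 × 10^-12
Q < Ksp, so no precipitate of Ca(IO3)2 forms.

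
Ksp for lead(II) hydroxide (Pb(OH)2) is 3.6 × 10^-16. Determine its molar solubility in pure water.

s ≈ 4.5e-6 M

Pb(OH)2(s) ⇌ Pb^2+(aq) + 2 OH^-(aq)
Ksp = [Pb^2+][OH^-]^2
Let s = molar solubility. Then [Pb^2+] = s and [OH^-] = 2s.
So Ksp = s × (2s)^2 = 4s^3
s = (3.6 × 10^-16 / 4)^(1/3) = 4.5 x 10^-6 M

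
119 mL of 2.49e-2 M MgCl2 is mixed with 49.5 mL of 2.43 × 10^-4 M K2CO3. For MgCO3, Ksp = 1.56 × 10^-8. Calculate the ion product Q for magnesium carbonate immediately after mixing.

1.26 × 10^-6

Total volume = 119 + 49.5 = 168.5 mL.
[Mg^2+] = 2.49 × 10^-2 × (119/168.5) = 1.759 x 10^-2 M
[CO3^2-] = 2.43 x 10^-4 × (49.5/168.5) = 7.139 x 10^-5 M
MgCO3(s) ⇌ Mg^2+(aq) + CO3^2-(aq), so Q = [Mg^2+][CO3^2-]
Q = (1.759 × 10^-2)(7.139 × 10^-5) = 1.26 × 10^-6
Q > Ksp, so MgCO3 will precipitate.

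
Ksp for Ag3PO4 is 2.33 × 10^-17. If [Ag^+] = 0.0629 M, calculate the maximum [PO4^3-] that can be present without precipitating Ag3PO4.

Ag3PO4(s) ⇌ 3 Ag^+ + PO4^3-
Ksp = [Ag^+]^3[PO4^3-]
Precipitation begins when Q = Ksp. With [Ag^+] = 0.0629 M:
2.33 × 10^-17 = (0.0629)^3 × [PO4^3-]
[PO4^3-] = (2.33 × 10^-17 / 2.489 × 10^-4) = 9.36 x 10^-14 M

9.36 × 10^-14 M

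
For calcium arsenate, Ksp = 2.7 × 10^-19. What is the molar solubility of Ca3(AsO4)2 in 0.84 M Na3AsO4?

Ca3(AsO4)2(s) ⇌ 3 Ca^2+ + 2 AsO4^3-
Ksp = [Ca^2+]^3[AsO4^3-]^2
Let s be the molar solubility in this solution. [Ca^2+] = 3s, [AsO4^3-] = 0.84 + 2s ≈ 0.84 (since AsO4^3- from Na3AsO4 dominates).
Ksp ≈ (3s)^3 × (0.84)^2
s = 2.4 × 10^-7 M
Check: 2s = 4.8 × 10^-7 ≪ 0.84, so the approximation is valid.

s ≈ 2.4e-7 M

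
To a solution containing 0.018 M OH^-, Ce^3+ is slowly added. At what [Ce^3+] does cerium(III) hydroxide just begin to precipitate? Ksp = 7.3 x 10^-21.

[Ce^3+] ≈ 1.3e-15 M

Ce(OH)3(s) ⇌ Ce^3+ + 3 OH^-
Ksp = [Ce^3+][OH^-]^3
Precipitation begins when Q = Ksp. With [OH^-] = 0.018 M:
7.3 x 10^-21 = (0.018)^3 × [Ce^3+]
[Ce^3+] = (7.3 x 10^-21 / 5.83 × 10^-6) = 1.3 x 10^-15 M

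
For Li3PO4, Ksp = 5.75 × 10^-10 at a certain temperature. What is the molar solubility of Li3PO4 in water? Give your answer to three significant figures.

Li3PO4(s) ⇌ 3 Li^+(aq) + PO4^3-(aq)
Ksp = [Li^+]^3[PO4^3-]
If s mol/L of Li3PO4 dissolves, [Li^+] = 3s and [PO4^3-] = s.
Ksp = (3s)^3s = 27s^4
s = (5.75 × 10^-10 / 27)^(1/4) = 2.15 x 10^-3 M

2.15e-3 M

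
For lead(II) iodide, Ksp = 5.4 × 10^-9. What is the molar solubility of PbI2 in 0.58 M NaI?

PbI2(s) ⇌ Pb^2+(aq) + 2 I^-(aq)
Ksp = [Pb^2+][I^-]^2
Let s be the molar solubility in this solution. [Pb^2+] = s, [I^-] = 0.58 + 2s ≈ 0.58 (common-ion effect: I^- is already 0.58 M).
Ksp ≈ s × (0.58)^2
s = 1.6 x 10^-8 M
Check: 2s = 3.2 × 10^-8 ≪ 0.58, so the approximation is valid.

1.6 x 10^-8 M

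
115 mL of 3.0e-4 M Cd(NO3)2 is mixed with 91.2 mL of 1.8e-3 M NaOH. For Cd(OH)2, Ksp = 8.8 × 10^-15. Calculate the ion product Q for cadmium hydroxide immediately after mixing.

Total volume = 115 + 91.2 = 206.2 mL.
[Cd^2+] = 3.0 x 10^-4 × (115/206.2) = 1.67 × 10^-4 M
[OH^-] = 1.8 × 10^-3 × (91.2/206.2) = 7.96 x 10^-4 M
Cd(OH)2(s) ⇌ Cd^2+(aq) + 2 OH^-(aq), so Q = [Cd^2+][OH^-]^2
Q = (1.67 x 10^-4)(7.96 x 10^-4)^2 = 1.1 × 10^-10
Q > Ksp, so Cd(OH)2 will precipitate.

Q ≈ 1.1 x 10^-10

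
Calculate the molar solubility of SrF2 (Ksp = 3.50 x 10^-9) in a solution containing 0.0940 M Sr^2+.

s ≈ 9.65e-5 M

SrF2(s) ⇌ Sr^2+ + 2 F^-
Ksp = [Sr^2+][F^-]^2
Let s = moles of SrF2 that dissolve per litre. [Sr^2+] = 0.0940 + s ≈ 0.0940, [F^-] = 2s (Ksp is small, so little additional dissolves).
Ksp ≈ 0.0940 × (2s)^2
s = 9.65 x 10^-5 M
Check: s = 9.6 × 10^-5 ≪ 0.0940, so the approximation is valid.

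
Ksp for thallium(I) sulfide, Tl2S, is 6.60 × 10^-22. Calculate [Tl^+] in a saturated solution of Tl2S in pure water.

Tl2S(s) ⇌ 2 Tl^+(aq) + S^2-(aq)
Ksp = [Tl^+]^2[S^2-]
If s mol/L of Tl2S dissolves, [Tl^+] = 2s and [S^2-] = s.
Substituting: Ksp = (2s)^2s = 4s^3
Solving, s = (6.60 × 10^-22/4)^(1/3) = 5.485 × 10^-8 M
[Tl^+] = 2s = 1.10 × 10^-7 M

[Tl^+] ≈ 1.10 × 10^-7 M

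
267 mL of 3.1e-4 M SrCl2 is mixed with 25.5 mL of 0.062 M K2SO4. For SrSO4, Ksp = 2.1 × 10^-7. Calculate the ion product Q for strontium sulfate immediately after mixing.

Q = 1.5e-6

Total volume = 267 + 25.5 = 292.5 mL.
[Sr^2+] = 3.1 x 10^-4 × (267/292.5) = 2.83 × 10^-4 M
[SO4^2-] = 6.2 x 10^-2 × (25.5/292.5) = 5.41 × 10^-3 M
SrSO4(s) <=> Sr^2+(aq) + SO4^2-(aq), so Q = [Sr^2+][SO4^2-]
Q = (2.83 × 10^-4)(5.41 x 10^-3) = 1.5 × 10^-6
Q > Ksp, so SrSO4 will precipitate.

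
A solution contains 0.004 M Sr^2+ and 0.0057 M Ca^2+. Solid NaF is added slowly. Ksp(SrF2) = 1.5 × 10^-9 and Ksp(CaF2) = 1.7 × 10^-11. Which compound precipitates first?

Each salt begins to precipitate when Q = Ksp, i.e. when [F^-] reaches its threshold.
For SrF2: 1.5 × 10^-9 = 0.004 × [F^-]^2  ⇒  [F^-] = 6.1 × 10^-4 M.
For CaF2: 1.7 × 10^-11 = 0.0057 × [F^-]^2  ⇒  [F^-] = 5.5 × 10^-5 M.
The salt with the lower threshold [F^-] precipitates first: CaF2.

CaF2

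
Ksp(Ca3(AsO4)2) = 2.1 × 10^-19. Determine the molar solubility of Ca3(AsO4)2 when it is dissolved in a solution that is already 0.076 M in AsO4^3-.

Ca3(AsO4)2(s) ⇌ 3 Ca^2+(aq) + 2 AsO4^3-(aq)
Ksp = [Ca^2+]^3[AsO4^3-]^2
Let s = moles of Ca3(AsO4)2 that dissolve per litre. [Ca^2+] = 3s, [AsO4^3-] = 0.076 + 2s ≈ 0.076 (common-ion effect: AsO4^3- is already 0.076 M).
Ksp ≈ (3s)^3 × (0.076)^2
s = 1.1 × 10^-6 M
Check: 2s = 2.2 x 10^-6 ≪ 0.076, so the approximation is valid.

s = 1.1 x 10^-6 M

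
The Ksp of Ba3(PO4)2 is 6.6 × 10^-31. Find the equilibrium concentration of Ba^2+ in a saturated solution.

Ba3(PO4)2(s) <=> 3 Ba^2+(aq) + 2 PO4^3-(aq)
Ksp = [Ba^2+]^3[PO4^3-]^2
If s mol/L of Ba3(PO4)2 dissolves, [Ba^2+] = 3s and [PO4^3-] = 2s.
Ksp = (3s)^3(2s)^2 = 108s^5
s = (6.6 × 10^-31 / 108)^(1/5) = 3.61 x 10^-7 M
[Ba^2+] = 3s = 1.1 × 10^-6 M

[Ba^2+] ≈ 1.1 × 10^-6 M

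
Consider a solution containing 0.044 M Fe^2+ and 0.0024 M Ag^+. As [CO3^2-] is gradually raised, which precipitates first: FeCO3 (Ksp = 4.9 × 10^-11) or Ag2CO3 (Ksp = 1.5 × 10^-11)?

Each salt begins to precipitate when Q = Ksp, i.e. when [CO3^2-] reaches its threshold.
For FeCO3: 4.9 × 10^-11 = 0.044 × [CO3^2-]  ⇒  [CO3^2-] = 1.1 × 10^-9 M.
For Ag2CO3: 1.5 × 10^-11 = (0.0024)^2 × [CO3^2-]  ⇒  [CO3^2-] = 2.6 × 10^-6 M.
The salt with the lower threshold [CO3^2-] precipitates first: FeCO3.

FeCO3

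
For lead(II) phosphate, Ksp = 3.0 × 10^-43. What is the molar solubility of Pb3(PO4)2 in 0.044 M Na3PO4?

Pb3(PO4)2(s) ⇌ 3 Pb^2+ + 2 PO4^3-
Ksp = [Pb^2+]^3[PO4^3-]^2
If s mol/L dissolves here, [Pb^2+] = 3s, [PO4^3-] = 0.044 + 2s ≈ 0.044 (common-ion effect: PO4^3- is already 0.044 M).
Ksp ≈ (3s)^3 × (0.044)^2
s = 1.8 × 10^-14 M
Check: 2s = 3.6 × 10^-14 ≪ 0.044, so the approximation is valid.

s = 1.8 × 10^-14 M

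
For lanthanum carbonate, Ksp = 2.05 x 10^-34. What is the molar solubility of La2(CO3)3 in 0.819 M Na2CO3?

La2(CO3)3(s) <=> 2 La^3+ + 3 CO3^2-
Ksp = [La^3+]^2[CO3^2-]^3
Let s be the molar solubility in this solution. [La^3+] = 2s, [CO3^2-] = 0.819 + 3s ≈ 0.819 (Ksp is small, so little additional dissolves).
Ksp ≈ (2s)^2 × (0.819)^3
s = 9.66 x 10^-18 M
Check: 3s = 2.9 × 10^-17 ≪ 0.819, so the approximation is valid.

s ≈ 9.66e-18 M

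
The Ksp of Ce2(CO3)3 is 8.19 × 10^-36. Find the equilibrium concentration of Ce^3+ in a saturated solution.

[Ce^3+] ≈ 7.53 × 10^-8 M

Ce2(CO3)3(s) ⇌ 2 Ce^3+ + 3 CO3^2-
Ksp = [Ce^3+]^2[CO3^2-]^3
With molar solubility s: [Ce^3+] = 2s, [CO3^2-] = 3s.
Ksp = (2s)^2(3s)^3 = 108s^5
s^5 = 8.19 × 10^-36 / 108, so s = 3.767 × 10^-8 M
[Ce^3+] = 2s = 7.53 × 10^-8 M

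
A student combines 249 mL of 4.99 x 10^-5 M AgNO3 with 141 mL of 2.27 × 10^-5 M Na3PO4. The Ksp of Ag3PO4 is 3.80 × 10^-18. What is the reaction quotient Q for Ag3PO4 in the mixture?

Q = 2.65 × 10^-19

Total volume = 249 + 141 = 390 mL.
[Ag^+] = 4.99 × 10^-5 × (249/390) = 3.186 x 10^-5 M
[PO4^3-] = 2.27 × 10^-5 × (141/390) = 8.207 × 10^-6 M
Ag3PO4(s) <=> 3 Ag^+(aq) + PO4^3-(aq), so Q = [Ag^+]^3[PO4^3-]
Q = (3.186 × 10^-5)^3(8.207 × 10^-6) = 2.65 x 10^-19
Q < Ksp, so no precipitate of Ag3PO4 forms.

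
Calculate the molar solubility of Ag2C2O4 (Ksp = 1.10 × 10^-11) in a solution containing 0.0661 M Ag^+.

2.52 x 10^-9 M

Ag2C2O4(s) ⇌ 2 Ag^+ + C2O4^2-
Ksp = [Ag^+]^2[C2O4^2-]
If s mol/L dissolves here, [Ag^+] = 0.0661 + 2s ≈ 0.0661, [C2O4^2-] = s (Ksp is small, so little additional dissolves).
Ksp ≈ (0.0661)^2 × s
s = 2.52 x 10^-9 M
Check: 2s = 5.0 × 10^-9 ≪ 0.0661, so the approximation is valid.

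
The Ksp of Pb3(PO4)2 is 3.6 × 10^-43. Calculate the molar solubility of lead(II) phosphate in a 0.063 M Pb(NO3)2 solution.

Pb3(PO4)2(s) <=> 3 Pb^2+(aq) + 2 PO4^3-(aq)
Ksp = [Pb^2+]^3[PO4^3-]^2
Let s be the molar solubility in this solution. [Pb^2+] = 0.063 + 3s ≈ 0.063, [PO4^3-] = 2s (since Pb^2+ from Pb(NO3)2 dominates).
Ksp ≈ (0.063)^3 × (2s)^2
s = 1.9 × 10^-20 M
Check: 3s = 5.7 x 10^-20 ≪ 0.063, so the approximation is valid.

1.9 × 10^-20 M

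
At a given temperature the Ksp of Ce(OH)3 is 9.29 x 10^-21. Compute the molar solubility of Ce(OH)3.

s = 4.31 × 10^-6 M

Ce(OH)3(s) ⇌ Ce^3+ + 3 OH^-
Ksp = [Ce^3+][OH^-]^3
Let s = molar solubility. Then [Ce^3+] = s and [OH^-] = 3s.
So Ksp = s × (3s)^3 = 27s^4
s = (9.29 x 10^-21 / 27)^(1/4) = 4.31 × 10^-6 M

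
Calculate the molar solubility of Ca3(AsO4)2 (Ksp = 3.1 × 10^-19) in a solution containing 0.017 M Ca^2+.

1.3 x 10^-7 M

Ca3(AsO4)2(s) ⇌ 3 Ca^2+(aq) + 2 AsO4^3-(aq)
Ksp = [Ca^2+]^3[AsO4^3-]^2
Let s = moles of Ca3(AsO4)2 that dissolve per litre. [Ca^2+] = 0.017 + 3s ≈ 0.017, [AsO4^3-] = 2s (common-ion effect: Ca^2+ is already 0.017 M).
Ksp ≈ (0.017)^3 × (2s)^2
s = 1.3 × 10^-7 M
Check: 3s = 3.8 × 10^-7 ≪ 0.017, so the approximation is valid.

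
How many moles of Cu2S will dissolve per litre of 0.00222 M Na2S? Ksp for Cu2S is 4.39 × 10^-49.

Cu2S(s) <=> 2 Cu^+(aq) + S^2-(aq)
Ksp = [Cu^+]^2[S^2-]
Let s = moles of Cu2S that dissolve per litre. [Cu^+] = 2s, [S^2-] = 0.00222 + s ≈ 0.00222 (common-ion effect: S^2- is already 0.00222 M).
Ksp ≈ (2s)^2 × 0.00222
s = 7.03 × 10^-24 M
Check: s = 7.0 × 10^-24 ≪ 0.00222, so the approximation is valid.

s = 7.03e-24 M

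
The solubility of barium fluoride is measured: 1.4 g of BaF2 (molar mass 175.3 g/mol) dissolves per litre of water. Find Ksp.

Molar solubility s = (1.4 g/L) / (175.3 g/mol) = 7.99 × 10^-3 M.
BaF2(s) ⇌ Ba^2+ + 2 F^-
Let s = molar solubility. Then [Ba^2+] = s and [F^-] = 2s.
Ksp = [Ba^2+][F^-]^2
Substituting: Ksp = s(2s)^2 = 4s^3
With s = 7.99 × 10^-3: Ksp = 2.0 x 10^-6

Ksp = 2.0 × 10^-6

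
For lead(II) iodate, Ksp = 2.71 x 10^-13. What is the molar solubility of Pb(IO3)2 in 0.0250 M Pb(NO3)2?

Pb(IO3)2(s) ⇌ Pb^2+(aq) + 2 IO3^-(aq)
Ksp = [Pb^2+][IO3^-]^2
Let s = moles of Pb(IO3)2 that dissolve per litre. [Pb^2+] = 0.0250 + s ≈ 0.0250, [IO3^-] = 2s (Ksp is small, so little additional dissolves).
Ksp ≈ 0.0250 × (2s)^2
s = 1.65 × 10^-6 M
Check: s = 1.6 × 10^-6 ≪ 0.0250, so the approximation is valid.

s = 1.65e-6 M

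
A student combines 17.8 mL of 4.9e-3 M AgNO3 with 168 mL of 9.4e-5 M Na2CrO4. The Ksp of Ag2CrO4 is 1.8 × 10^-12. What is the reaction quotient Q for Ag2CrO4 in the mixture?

Q = 1.9e-11

Total volume = 17.8 + 168 = 185.8 mL.
[Ag^+] = 4.9 x 10^-3 × (17.8/185.8) = 4.69 × 10^-4 M
[CrO4^2-] = 9.4 × 10^-5 × (168/185.8) = 8.50 x 10^-5 M
Ag2CrO4(s) <=> 2 Ag^+ + CrO4^2-, so Q = [Ag^+]^2[CrO4^2-]
Q = (4.69 × 10^-4)^2(8.50 × 10^-5) = 1.9 x 10^-11
Q > Ksp, so Ag2CrO4 will precipitate.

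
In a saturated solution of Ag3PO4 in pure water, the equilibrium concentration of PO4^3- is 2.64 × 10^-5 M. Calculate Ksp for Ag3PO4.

Ag3PO4(s) <=> 3 Ag^+(aq) + PO4^3-(aq)
Stoichiometry gives [Ag^+] = (3/1)[PO4^3-] = 7.920 x 10^-5 M.
Ksp = [Ag^+]^3[PO4^3-]
Ksp = (7.920 × 10^-5)^3 × 2.64 × 10^-5 = 1.31 × 10^-17

1.31 × 10^-17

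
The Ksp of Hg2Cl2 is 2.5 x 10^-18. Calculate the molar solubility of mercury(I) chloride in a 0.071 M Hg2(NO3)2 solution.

Hg2Cl2(s) <=> Hg2^2+ + 2 Cl^-
Ksp = [Hg2^2+][Cl^-]^2
Let s be the molar solubility in this solution. [Hg2^2+] = 0.071 + s ≈ 0.071, [Cl^-] = 2s (since Hg2^2+ from Hg2(NO3)2 dominates).
Ksp ≈ 0.071 × (2s)^2
s = 3.0 x 10^-9 M
Check: s = 3.0 × 10^-9 ≪ 0.071, so the approximation is valid.

s ≈ 3.0 × 10^-9 M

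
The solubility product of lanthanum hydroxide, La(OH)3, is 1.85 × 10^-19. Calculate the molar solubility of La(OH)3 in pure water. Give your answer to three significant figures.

s = 9.10 x 10^-6 M

La(OH)3(s) ⇌ La^3+ + 3 OH^-
Ksp = [La^3+][OH^-]^3
If s mol/L of La(OH)3 dissolves, [La^3+] = s and [OH^-] = 3s.
Ksp = s(3s)^3 = 27s^4
s = (1.85 × 10^-19 / 27)^(1/4) = 9.10 x 10^-6 M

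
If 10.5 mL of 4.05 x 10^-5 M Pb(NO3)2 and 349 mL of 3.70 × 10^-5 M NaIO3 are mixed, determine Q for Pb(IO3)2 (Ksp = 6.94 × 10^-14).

Q ≈ 1.53e-15

Total volume = 10.5 + 349 = 359.5 mL.
[Pb^2+] = 4.05 × 10^-5 × (10.5/359.5) = 1.183 × 10^-6 M
[IO3^-] = 3.70 × 10^-5 × (349/359.5) = 3.592 × 10^-5 M
Pb(IO3)2(s) ⇌ Pb^2+ + 2 IO3^-, so Q = [Pb^2+][IO3^-]^2
Q = (1.183 x 10^-6)(3.592 x 10^-5)^2 = 1.53 x 10^-15
Q < Ksp, so no precipitate of Pb(IO3)2 forms.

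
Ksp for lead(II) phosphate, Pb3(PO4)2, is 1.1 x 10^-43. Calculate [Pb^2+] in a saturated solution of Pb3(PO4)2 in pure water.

Pb3(PO4)2(s) ⇌ 3 Pb^2+ + 2 PO4^3-
Ksp = [Pb^2+]^3[PO4^3-]^2
With molar solubility s: [Pb^2+] = 3s, [PO4^3-] = 2s.
Ksp = (3s)^3(2s)^2 = 108s^5
Solving, s = (1.1 x 10^-43/108)^(1/5) = 1.00 x 10^-9 M
[Pb^2+] = 3s = 3.0 × 10^-9 M

3.0 × 10^-9 M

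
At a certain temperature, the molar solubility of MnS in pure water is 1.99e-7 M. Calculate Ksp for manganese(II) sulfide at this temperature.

MnS(s) <=> Mn^2+ + S^2-
For each mole of MnS that dissolves: [Mn^2+] = s, [S^2-] = s.
Ksp = [Mn^2+][S^2-]
Ksp = (s)(s) = s^2
With s = 1.99 × 10^-7: Ksp = 3.96 × 10^-14

Ksp ≈ 3.96 × 10^-14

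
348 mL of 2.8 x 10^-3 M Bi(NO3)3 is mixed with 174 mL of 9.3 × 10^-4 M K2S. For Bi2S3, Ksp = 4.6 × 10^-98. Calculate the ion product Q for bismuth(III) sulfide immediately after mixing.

1.0 × 10^-16

Total volume = 348 + 174 = 522 mL.
[Bi^3+] = 2.8 × 10^-3 × (348/522) = 1.87 x 10^-3 M
[S^2-] = 9.3 x 10^-4 × (174/522) = 3.10 x 10^-4 M
Bi2S3(s) ⇌ 2 Bi^3+ + 3 S^2-, so Q = [Bi^3+]^2[S^2-]^3
Q = (1.87 × 10^-3)^2(3.10 x 10^-4)^3 = 1.0 × 10^-16
Q > Ksp, so Bi2S3 will precipitate.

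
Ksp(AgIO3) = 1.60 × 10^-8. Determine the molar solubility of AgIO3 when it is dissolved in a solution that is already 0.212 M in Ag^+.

s = 7.55 × 10^-8 M

AgIO3(s) <=> Ag^+ + IO3^-
Ksp = [Ag^+][IO3^-]
Let s = moles of AgIO3 that dissolve per litre. [Ag^+] = 0.212 + s ≈ 0.212, [IO3^-] = s (Ksp is small, so little additional dissolves).
Ksp ≈ 0.212 × s
s = 7.55 x 10^-8 M
Check: s = 7.5 × 10^-8 ≪ 0.212, so the approximation is valid.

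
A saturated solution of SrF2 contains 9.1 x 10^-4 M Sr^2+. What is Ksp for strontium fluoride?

SrF2(s) ⇌ Sr^2+ + 2 F^-
Stoichiometry gives [F^-] = (2/1)[Sr^2+] = 1.82 × 10^-3 M.
Ksp = [Sr^2+][F^-]^2
Ksp = 9.1 × 10^-4 × (1.82 × 10^-3)^2 = 3.0 × 10^-9

3.0e-9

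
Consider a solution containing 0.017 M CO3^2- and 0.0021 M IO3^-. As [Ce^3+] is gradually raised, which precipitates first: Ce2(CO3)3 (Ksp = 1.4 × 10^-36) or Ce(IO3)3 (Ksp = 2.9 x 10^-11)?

Precipitation of each salt starts when its ion product equals its Ksp.
For Ce2(CO3)3: 1.4 × 10^-36 = (0.017)^3 × [Ce^3+]^2  ⇒  [Ce^3+] = 5.3 × 10^-16 M.
For Ce(IO3)3: 2.9 x 10^-11 = (0.0021)^3 × [Ce^3+]  ⇒  [Ce^3+] = 3.1 × 10^-3 M.
The salt with the lower threshold [Ce^3+] precipitates first: Ce2(CO3)3.

Ce2(CO3)3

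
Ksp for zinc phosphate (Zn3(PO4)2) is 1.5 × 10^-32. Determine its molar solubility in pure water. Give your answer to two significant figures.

Zn3(PO4)2(s) <=> 3 Zn^2+ + 2 PO4^3-
Ksp = [Zn^2+]^3[PO4^3-]^2
Let s = molar solubility. Then [Zn^2+] = 3s and [PO4^3-] = 2s.
Substituting: Ksp = (3s)^3(2s)^2 = 108s^5
s = (1.5 × 10^-32 / 108)^(1/5) = 1.7 × 10^-7 M

1.7 × 10^-7 M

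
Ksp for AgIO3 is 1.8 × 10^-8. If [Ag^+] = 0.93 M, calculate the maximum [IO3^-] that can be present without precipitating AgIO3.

AgIO3(s) <=> Ag^+ + IO3^-
Ksp = [Ag^+][IO3^-]
Precipitation begins when Q = Ksp. With [Ag^+] = 0.93 M:
1.8 × 10^-8 = (0.93) × [IO3^-]
[IO3^-] = (1.8 × 10^-8 / 9.3 × 10^-1) = 1.9 × 10^-8 M

[IO3^-] = 1.9e-8 M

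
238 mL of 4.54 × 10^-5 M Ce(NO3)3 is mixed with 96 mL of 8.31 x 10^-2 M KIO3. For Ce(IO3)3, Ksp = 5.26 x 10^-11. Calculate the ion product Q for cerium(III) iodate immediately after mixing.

Total volume = 238 + 96 = 334 mL.
[Ce^3+] = 4.54 × 10^-5 × (238/334) = 3.235 x 10^-5 M
[IO3^-] = 8.31 × 10^-2 × (96/334) = 2.389 × 10^-2 M
Ce(IO3)3(s) ⇌ Ce^3+(aq) + 3 IO3^-(aq), so Q = [Ce^3+][IO3^-]^3
Q = (3.235 x 10^-5)(2.389 x 10^-2)^3 = 4.41 × 10^-10
Q > Ksp, so Ce(IO3)3 will precipitate.

4.41 × 10^-10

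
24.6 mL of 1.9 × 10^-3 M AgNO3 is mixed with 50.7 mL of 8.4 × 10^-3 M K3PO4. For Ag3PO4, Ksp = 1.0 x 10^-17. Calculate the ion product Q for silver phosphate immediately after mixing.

Q ≈ 1.4 × 10^-12

Total volume = 24.6 + 50.7 = 75.3 mL.
[Ag^+] = 1.9 × 10^-3 × (24.6/75.3) = 6.21 x 10^-4 M
[PO4^3-] = 8.4 × 10^-3 × (50.7/75.3) = 5.66 × 10^-3 M
Ag3PO4(s) <=> 3 Ag^+ + PO4^3-, so Q = [Ag^+]^3[PO4^3-]
Q = (6.21 × 10^-4)^3(5.66 × 10^-3) = 1.4 × 10^-12
Q > Ksp, so Ag3PO4 will precipitate.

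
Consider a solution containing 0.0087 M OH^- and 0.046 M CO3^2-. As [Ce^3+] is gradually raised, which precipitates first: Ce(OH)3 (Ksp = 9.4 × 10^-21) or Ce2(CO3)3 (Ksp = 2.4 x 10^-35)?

Precipitation of each salt starts when its ion product equals its Ksp.
For Ce(OH)3: 9.4 × 10^-21 = (0.0087)^3 × [Ce^3+]  ⇒  [Ce^3+] = 1.4 × 10^-14 M.
For Ce2(CO3)3: 2.4 x 10^-35 = (0.046)^3 × [Ce^3+]^2  ⇒  [Ce^3+] = 5.0 × 10^-16 M.
The salt with the lower threshold [Ce^3+] precipitates first: Ce2(CO3)3.

Ce2(CO3)3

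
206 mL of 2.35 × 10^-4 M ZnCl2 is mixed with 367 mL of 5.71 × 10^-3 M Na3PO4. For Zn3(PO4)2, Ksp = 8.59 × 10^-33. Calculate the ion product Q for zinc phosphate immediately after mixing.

8.07 × 10^-18

Total volume = 206 + 367 = 573 mL.
[Zn^2+] = 2.35 × 10^-4 × (206/573) = 8.449 × 10^-5 M
[PO4^3-] = 5.71 x 10^-3 × (367/573) = 3.657 x 10^-3 M
Zn3(PO4)2(s) ⇌ 3 Zn^2+ + 2 PO4^3-, so Q = [Zn^2+]^3[PO4^3-]^2
Q = (8.449 × 10^-5)^3(3.657 x 10^-3)^2 = 8.07 × 10^-18
Q > Ksp, so Zn3(PO4)2 will precipitate.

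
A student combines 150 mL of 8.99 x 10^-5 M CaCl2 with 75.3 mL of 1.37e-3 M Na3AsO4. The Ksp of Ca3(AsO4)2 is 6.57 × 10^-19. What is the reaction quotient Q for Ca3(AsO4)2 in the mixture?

Total volume = 150 + 75.3 = 225.3 mL.
[Ca^2+] = 8.99 × 10^-5 × (150/225.3) = 5.985 x 10^-5 M
[AsO4^3-] = 1.37 x 10^-3 × (75.3/225.3) = 4.579 x 10^-4 M
Ca3(AsO4)2(s) ⇌ 3 Ca^2+ + 2 AsO4^3-, so Q = [Ca^2+]^3[AsO4^3-]^2
Q = (5.985 × 10^-5)^3(4.579 x 10^-4)^2 = 4.50 × 10^-20
Q < Ksp, so no precipitate of Ca3(AsO4)2 forms.

Q = 4.50e-20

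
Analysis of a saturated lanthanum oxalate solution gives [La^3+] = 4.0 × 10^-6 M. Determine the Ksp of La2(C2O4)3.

Ksp ≈ 3.5e-27

La2(C2O4)3(s) ⇌ 2 La^3+ + 3 C2O4^2-
Stoichiometry gives [C2O4^2-] = (3/2)[La^3+] = 6.00 × 10^-6 M.
Ksp = [La^3+]^2[C2O4^2-]^3
Ksp = (4.0 x 10^-6)^2 × (6.00 x 10^-6)^3 = 3.5 × 10^-27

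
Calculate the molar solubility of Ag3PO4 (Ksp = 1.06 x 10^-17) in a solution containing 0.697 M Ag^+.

3.13e-17 M

Ag3PO4(s) ⇌ 3 Ag^+ + PO4^3-
Ksp = [Ag^+]^3[PO4^3-]
Let s = moles of Ag3PO4 that dissolve per litre. [Ag^+] = 0.697 + 3s ≈ 0.697, [PO4^3-] = s (common-ion effect: Ag^+ is already 0.697 M).
Ksp ≈ (0.697)^3 × s
s = 3.13 x 10^-17 M
Check: 3s = 9.4 x 10^-17 ≪ 0.697, so the approximation is valid.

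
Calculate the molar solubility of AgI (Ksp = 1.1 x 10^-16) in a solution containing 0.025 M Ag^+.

s ≈ 4.4e-15 M

AgI(s) <=> Ag^+(aq) + I^-(aq)
Ksp = [Ag^+][I^-]
If s mol/L dissolves here, [Ag^+] = 0.025 + s ≈ 0.025, [I^-] = s (Ksp is small, so little additional dissolves).
Ksp ≈ 0.025 × s
s = 4.4 × 10^-15 M
Check: s = 4.4 × 10^-15 ≪ 0.025, so the approximation is valid.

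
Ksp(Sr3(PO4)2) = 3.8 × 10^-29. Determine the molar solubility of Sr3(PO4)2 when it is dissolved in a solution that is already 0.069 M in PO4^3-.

Sr3(PO4)2(s) ⇌ 3 Sr^2+ + 2 PO4^3-
Ksp = [Sr^2+]^3[PO4^3-]^2
Let s = moles of Sr3(PO4)2 that dissolve per litre. [Sr^2+] = 3s, [PO4^3-] = 0.069 + 2s ≈ 0.069 (since the PO4^3- already present dominates).
Ksp ≈ (3s)^3 × (0.069)^2
s = 6.7 x 10^-10 M
Check: 2s = 1.3 × 10^-9 ≪ 0.069, so the approximation is valid.

s = 6.7 × 10^-10 M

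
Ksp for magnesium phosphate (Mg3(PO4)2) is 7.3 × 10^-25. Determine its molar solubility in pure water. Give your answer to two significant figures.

s ≈ 5.8 × 10^-6 M

Mg3(PO4)2(s) <=> 3 Mg^2+(aq) + 2 PO4^3-(aq)
Ksp = [Mg^2+]^3[PO4^3-]^2
For each mole of Mg3(PO4)2 that dissolves: [Mg^2+] = 3s, [PO4^3-] = 2s.
So Ksp = (3s)^3 × (2s)^2 = 108s^5
Solving, s = (7.3 × 10^-25/108)^(1/5) = 5.8 × 10^-6 M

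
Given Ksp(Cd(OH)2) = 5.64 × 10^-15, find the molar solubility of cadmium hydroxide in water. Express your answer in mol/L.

1.12 × 10^-5 M

Cd(OH)2(s) ⇌ Cd^2+(aq) + 2 OH^-(aq)
Ksp = [Cd^2+][OH^-]^2
If s mol/L of Cd(OH)2 dissolves, [Cd^2+] = s and [OH^-] = 2s.
So Ksp = s × (2s)^2 = 4s^3
Solving, s = (5.64 × 10^-15/4)^(1/3) = 1.12 x 10^-5 M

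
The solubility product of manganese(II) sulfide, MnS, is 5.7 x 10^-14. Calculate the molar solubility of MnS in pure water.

2.4 × 10^-7 M

MnS(s) <=> Mn^2+(aq) + S^2-(aq)
Ksp = [Mn^2+][S^2-]
Let s = molar solubility. Then [Mn^2+] = s and [S^2-] = s.
Ksp = (s)(s) = s^2
s = √(5.7 x 10^-14) = 2.4 x 10^-7 M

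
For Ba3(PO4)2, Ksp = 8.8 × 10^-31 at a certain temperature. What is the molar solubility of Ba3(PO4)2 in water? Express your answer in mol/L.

Ba3(PO4)2(s) ⇌ 3 Ba^2+ + 2 PO4^3-
Ksp = [Ba^2+]^3[PO4^3-]^2
If s mol/L of Ba3(PO4)2 dissolves, [Ba^2+] = 3s and [PO4^3-] = 2s.
Substituting: Ksp = (3s)^3(2s)^2 = 108s^5
s = (8.8 × 10^-31 / 108)^(1/5) = 3.8 × 10^-7 M

3.8 x 10^-7 M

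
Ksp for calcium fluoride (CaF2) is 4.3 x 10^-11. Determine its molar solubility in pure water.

s ≈ 2.2e-4 M

CaF2(s) <=> Ca^2+(aq) + 2 F^-(aq)
Ksp = [Ca^2+][F^-]^2
For each mole of CaF2 that dissolves: [Ca^2+] = s, [F^-] = 2s.
Ksp = s(2s)^2 = 4s^3
s = (4.3 x 10^-11 / 4)^(1/3) = 2.2 x 10^-4 M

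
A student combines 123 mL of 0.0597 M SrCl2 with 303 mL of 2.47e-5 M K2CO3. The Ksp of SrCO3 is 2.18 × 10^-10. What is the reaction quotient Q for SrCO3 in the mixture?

Q ≈ 3.03 × 10^-7

Total volume = 123 + 303 = 426 mL.
[Sr^2+] = 5.97 × 10^-2 × (123/426) = 1.724 × 10^-2 M
[CO3^2-] = 2.47 x 10^-5 × (303/426) = 1.757 x 10^-5 M
SrCO3(s) ⇌ Sr^2+ + CO3^2-, so Q = [Sr^2+][CO3^2-]
Q = (1.724 x 10^-2)(1.757 × 10^-5) = 3.03 × 10^-7
Q > Ksp, so SrCO3 will precipitate.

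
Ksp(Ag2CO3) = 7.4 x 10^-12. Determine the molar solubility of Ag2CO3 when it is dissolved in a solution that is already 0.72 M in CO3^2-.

Ag2CO3(s) <=> 2 Ag^+(aq) + CO3^2-(aq)
Ksp = [Ag^+]^2[CO3^2-]
If s mol/L dissolves here, [Ag^+] = 2s, [CO3^2-] = 0.72 + s ≈ 0.72 (common-ion effect: CO3^2- is already 0.72 M).
Ksp ≈ (2s)^2 × 0.72
s = 1.6 x 10^-6 M
Check: s = 1.6 x 10^-6 ≪ 0.72, so the approximation is valid.

1.6e-6 M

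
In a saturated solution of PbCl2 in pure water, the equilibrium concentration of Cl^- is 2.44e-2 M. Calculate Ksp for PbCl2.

PbCl2(s) ⇌ Pb^2+(aq) + 2 Cl^-(aq)
Stoichiometry gives [Pb^2+] = (1/2)[Cl^-] = 1.220 x 10^-2 M.
Ksp = [Pb^2+][Cl^-]^2
Ksp = 1.220 × 10^-2 × (2.44 × 10^-2)^2 = 7.26 x 10^-6

Ksp ≈ 7.26e-6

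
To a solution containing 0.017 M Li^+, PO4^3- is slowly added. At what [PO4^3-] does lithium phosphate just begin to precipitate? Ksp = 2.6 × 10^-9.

Li3PO4(s) <=> 3 Li^+(aq) + PO4^3-(aq)
Ksp = [Li^+]^3[PO4^3-]
Precipitation begins when Q = Ksp. With [Li^+] = 0.017 M:
2.6 × 10^-9 = (0.017)^3 × [PO4^3-]
[PO4^3-] = (2.6 × 10^-9 / 4.91 x 10^-6) = 5.3 x 10^-4 M

[PO4^3-] ≈ 5.3 x 10^-4 M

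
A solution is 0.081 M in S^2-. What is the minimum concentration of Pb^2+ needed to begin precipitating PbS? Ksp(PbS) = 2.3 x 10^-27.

PbS(s) <=> Pb^2+ + S^2-
Ksp = [Pb^2+][S^2-]
Precipitation begins when Q = Ksp. With [S^2-] = 0.081 M:
2.3 x 10^-27 = (0.081) × [Pb^2+]
[Pb^2+] = (2.3 x 10^-27 / 8.1 × 10^-2) = 2.8 x 10^-26 M

2.8e-26 M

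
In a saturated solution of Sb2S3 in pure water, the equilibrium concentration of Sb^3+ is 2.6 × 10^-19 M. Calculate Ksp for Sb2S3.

Ksp = 4.0e-93

Sb2S3(s) ⇌ 2 Sb^3+(aq) + 3 S^2-(aq)
Stoichiometry gives [S^2-] = (3/2)[Sb^3+] = 3.90 x 10^-19 M.
Ksp = [Sb^3+]^2[S^2-]^3
Ksp = (2.6 × 10^-19)^2 × (3.90 x 10^-19)^3 = 4.0 x 10^-93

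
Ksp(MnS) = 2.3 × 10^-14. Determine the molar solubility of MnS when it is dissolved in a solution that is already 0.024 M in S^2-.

MnS(s) <=> Mn^2+ + S^2-
Ksp = [Mn^2+][S^2-]
Let s = moles of MnS that dissolve per litre. [Mn^2+] = s, [S^2-] = 0.024 + s ≈ 0.024 (Ksp is small, so little additional dissolves).
Ksp ≈ s × 0.024
s = 9.6 × 10^-13 M
Check: s = 9.6 × 10^-13 ≪ 0.024, so the approximation is valid.

9.6 × 10^-13 M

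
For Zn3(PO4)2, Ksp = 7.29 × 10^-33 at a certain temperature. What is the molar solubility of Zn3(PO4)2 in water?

1.47 × 10^-7 M

Zn3(PO4)2(s) <=> 3 Zn^2+ + 2 PO4^3-
Ksp = [Zn^2+]^3[PO4^3-]^2
If s mol/L of Zn3(PO4)2 dissolves, [Zn^2+] = 3s and [PO4^3-] = 2s.
So Ksp = (3s)^3 × (2s)^2 = 108s^5
s = (7.29 × 10^-33 / 108)^(1/5) = 1.47 x 10^-7 M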